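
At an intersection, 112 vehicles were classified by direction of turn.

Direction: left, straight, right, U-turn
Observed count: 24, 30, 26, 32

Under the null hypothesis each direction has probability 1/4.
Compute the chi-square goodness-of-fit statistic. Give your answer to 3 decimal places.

1.429

Expected count for each of the 4 categories: 112/4 = 28.
cat           O        E   (O−E)²/E
left         24       28     0.5714
straight     30       28     0.1429
right        26       28     0.1429
U-turn       32       28     0.5714
Sum = 1.429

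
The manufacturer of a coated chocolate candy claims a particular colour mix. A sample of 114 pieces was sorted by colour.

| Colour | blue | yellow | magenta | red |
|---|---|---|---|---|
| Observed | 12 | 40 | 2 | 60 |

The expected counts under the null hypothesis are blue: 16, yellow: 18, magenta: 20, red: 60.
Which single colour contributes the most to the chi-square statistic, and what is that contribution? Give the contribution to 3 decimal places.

yellow, 26.889

blue: (12 − 16)²/16 = 16/16 = 1.0000
yellow: (40 − 18)²/18 = 484/18 = 26.8889
magenta: (2 − 20)²/20 = 324/20 = 16.2000
red: (60 − 60)²/60 = 0/60 = 0.0000
The largest term is for yellow: 26.889.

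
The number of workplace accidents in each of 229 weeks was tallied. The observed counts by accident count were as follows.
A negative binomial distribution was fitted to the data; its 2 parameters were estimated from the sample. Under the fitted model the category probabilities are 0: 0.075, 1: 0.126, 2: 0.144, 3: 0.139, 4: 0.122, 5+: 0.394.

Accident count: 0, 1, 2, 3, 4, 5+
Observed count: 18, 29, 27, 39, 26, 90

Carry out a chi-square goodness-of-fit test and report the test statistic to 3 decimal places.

Expected counts E_i = n·p_i: 229×0.075 = 17.175, 229×0.126 = 28.854, 229×0.144 = 32.976, 229×0.139 = 31.831, 229×0.122 = 27.938, 229×0.394 = 90.226.
0: (18 − 17.175)²/17.175 = 0.680625/17.175 = 0.0396
1: (29 − 28.854)²/28.854 = 0.021316/28.854 = 0.0007
2: (27 − 32.976)²/32.976 = 35.712576/32.976 = 1.0830
3: (39 − 31.831)²/31.831 = 51.394561/31.831 = 1.6146
4: (26 − 27.938)²/27.938 = 3.755844/27.938 = 0.1344
5+: (90 − 90.226)²/90.226 = 0.051076/90.226 = 0.0006
Sum = 2.873

2.873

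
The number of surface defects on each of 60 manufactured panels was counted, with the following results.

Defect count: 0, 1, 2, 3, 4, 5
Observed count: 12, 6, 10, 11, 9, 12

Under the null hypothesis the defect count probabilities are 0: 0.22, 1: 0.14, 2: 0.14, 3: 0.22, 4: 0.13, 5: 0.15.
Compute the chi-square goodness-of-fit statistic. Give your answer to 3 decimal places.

Expected counts E_i = n·p_i: 60×0.22 = 13.2, 60×0.14 = 8.4, 60×0.14 = 8.4, 60×0.22 = 13.2, 60×0.13 = 7.8, 60×0.15 = 9.
0: (12 − 13.2)²/13.2 = 1.44/13.2 = 0.1091
1: (6 − 8.4)²/8.4 = 5.76/8.4 = 0.6857
2: (10 − 8.4)²/8.4 = 2.56/8.4 = 0.3048
3: (11 − 13.2)²/13.2 = 4.84/13.2 = 0.3667
4: (9 − 7.8)²/7.8 = 1.44/7.8 = 0.1846
5: (12 − 9)²/9 = 9/9 = 1.0000
Sum = 2.651

2.651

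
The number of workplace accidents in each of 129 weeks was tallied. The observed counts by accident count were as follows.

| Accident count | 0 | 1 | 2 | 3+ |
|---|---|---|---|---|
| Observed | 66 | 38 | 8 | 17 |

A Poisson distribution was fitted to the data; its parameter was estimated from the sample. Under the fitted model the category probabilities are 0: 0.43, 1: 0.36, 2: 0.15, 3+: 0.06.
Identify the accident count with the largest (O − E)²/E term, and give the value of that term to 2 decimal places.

3+, 11.08

Expected counts E_i = n·p_i: 129×0.43 = 55.47, 129×0.36 = 46.44, 129×0.15 = 19.35, 129×0.06 = 7.74.
cat         O        E   (O−E)²/E
0          66    55.47      1.999
1          38    46.44      1.534
2           8    19.35      6.657
3+         17     7.74     11.079
The largest term is for 3+: 11.08.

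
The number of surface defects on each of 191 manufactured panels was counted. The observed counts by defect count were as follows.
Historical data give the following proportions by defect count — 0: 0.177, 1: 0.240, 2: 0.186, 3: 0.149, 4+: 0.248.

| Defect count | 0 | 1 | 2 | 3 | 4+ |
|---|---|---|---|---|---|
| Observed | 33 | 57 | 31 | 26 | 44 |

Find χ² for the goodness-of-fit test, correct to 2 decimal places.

3.76

Expected counts E_i = n·p_i: 191×0.177 = 33.807, 191×0.240 = 45.84, 191×0.186 = 35.526, 191×0.149 = 28.459, 191×0.248 = 47.368.
0: (33 − 33.807)²/33.807 = 0.651249/33.807 = 0.019
1: (57 − 45.84)²/45.84 = 124.5456/45.84 = 2.717
2: (31 − 35.526)²/35.526 = 20.484676/35.526 = 0.577
3: (26 − 28.459)²/28.459 = 6.046681/28.459 = 0.212
4+: (44 − 47.368)²/47.368 = 11.343424/47.368 = 0.239
Sum = 3.76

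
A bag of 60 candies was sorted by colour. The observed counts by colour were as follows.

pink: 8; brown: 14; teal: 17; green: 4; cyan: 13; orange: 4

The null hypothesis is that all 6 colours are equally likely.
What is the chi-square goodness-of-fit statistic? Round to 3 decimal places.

Expected count for each of the 6 categories: 60/6 = 10.
χ² = (8−10)²/10 + (14−10)²/10 + (17−10)²/10 + (4−10)²/10 + (13−10)²/10 + (4−10)²/10
   = 0.4000 + 1.6000 + 4.9000 + 3.6000 + 0.9000 + 3.6000
Sum = 15.000

15.000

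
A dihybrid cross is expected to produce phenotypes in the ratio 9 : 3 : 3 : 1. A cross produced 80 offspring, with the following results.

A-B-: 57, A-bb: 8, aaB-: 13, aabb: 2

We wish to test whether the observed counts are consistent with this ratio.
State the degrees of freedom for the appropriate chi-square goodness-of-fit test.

3

There are k = 4 categories and no parameters were estimated from the data, so df = 4 − 1 = 3.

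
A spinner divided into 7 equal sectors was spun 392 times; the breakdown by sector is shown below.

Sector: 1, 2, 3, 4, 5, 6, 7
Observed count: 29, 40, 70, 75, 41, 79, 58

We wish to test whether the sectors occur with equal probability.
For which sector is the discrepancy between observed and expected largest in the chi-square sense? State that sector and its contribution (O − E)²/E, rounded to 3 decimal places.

1, 13.018

Under H₀ each category has probability 1/7, so each expected count is 392/7 = 56.
χ² = (29−56)²/56 + (40−56)²/56 + (70−56)²/56 + (75−56)²/56 + (41−56)²/56 + (79−56)²/56 + (58−56)²/56
   = 13.0179 + 4.5714 + 3.5000 + 6.4464 + 4.0179 + 9.4464 + 0.0714
The largest term is for 1: 13.018.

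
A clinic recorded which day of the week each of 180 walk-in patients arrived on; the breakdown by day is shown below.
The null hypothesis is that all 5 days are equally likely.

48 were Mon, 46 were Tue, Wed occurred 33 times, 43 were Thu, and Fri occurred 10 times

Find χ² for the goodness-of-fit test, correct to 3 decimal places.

27.167

Under H₀ each category has probability 1/5, so each expected count is 180/5 = 36.
Mon: (48 − 36)²/36 = 144/36 = 4.0000
Tue: (46 − 36)²/36 = 100/36 = 2.7778
Wed: (33 − 36)²/36 = 9/36 = 0.2500
Thu: (43 − 36)²/36 = 49/36 = 1.3611
Fri: (10 − 36)²/36 = 676/36 = 18.7778
Sum = 27.167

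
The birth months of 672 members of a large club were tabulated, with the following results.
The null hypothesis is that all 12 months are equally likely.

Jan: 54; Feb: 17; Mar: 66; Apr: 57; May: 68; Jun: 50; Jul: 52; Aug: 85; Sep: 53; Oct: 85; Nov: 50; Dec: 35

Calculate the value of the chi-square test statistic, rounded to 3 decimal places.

Under H₀ each category has probability 1/12, so each expected count is 672/12 = 56.
Jan: (54 − 56)²/56 = 4/56 = 0.0714
Feb: (17 − 56)²/56 = 1521/56 = 27.1607
Mar: (66 − 56)²/56 = 100/56 = 1.7857
Apr: (57 − 56)²/56 = 1/56 = 0.0179
May: (68 − 56)²/56 = 144/56 = 2.5714
Jun: (50 − 56)²/56 = 36/56 = 0.6429
Jul: (52 − 56)²/56 = 16/56 = 0.2857
Aug: (85 − 56)²/56 = 841/56 = 15.0179
Sep: (53 − 56)²/56 = 9/56 = 0.1607
Oct: (85 − 56)²/56 = 841/56 = 15.0179
Nov: (50 − 56)²/56 = 36/56 = 0.6429
Dec: (35 − 56)²/56 = 441/56 = 7.8750
Sum = 71.250

71.250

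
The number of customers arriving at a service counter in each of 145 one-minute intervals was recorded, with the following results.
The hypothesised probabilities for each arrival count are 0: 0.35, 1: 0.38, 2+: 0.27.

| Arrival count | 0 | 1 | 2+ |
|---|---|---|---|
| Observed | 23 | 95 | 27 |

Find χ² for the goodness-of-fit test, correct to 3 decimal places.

47.837

Expected counts E_i = n·p_i: 145×0.35 = 50.75, 145×0.38 = 55.1, 145×0.27 = 39.15.
cat         O        E   (O−E)²/E
0          23    50.75    15.1736
1          95     55.1    28.8931
2+         27    39.15     3.7707
Sum = 47.837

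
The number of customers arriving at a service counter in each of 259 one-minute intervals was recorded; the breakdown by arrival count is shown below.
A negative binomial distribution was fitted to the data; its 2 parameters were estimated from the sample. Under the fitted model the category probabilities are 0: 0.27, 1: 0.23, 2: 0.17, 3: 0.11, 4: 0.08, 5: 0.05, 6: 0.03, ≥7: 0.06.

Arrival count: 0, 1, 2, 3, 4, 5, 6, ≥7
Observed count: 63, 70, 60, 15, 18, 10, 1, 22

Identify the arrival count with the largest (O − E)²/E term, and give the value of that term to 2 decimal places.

Expected counts E_i = n·p_i: 259×0.27 = 69.93, 259×0.23 = 59.57, 259×0.17 = 44.03, 259×0.11 = 28.49, 259×0.08 = 20.72, 259×0.05 = 12.95, 259×0.03 = 7.77, 259×0.06 = 15.54.
χ² = (63−69.93)²/69.93 + (70−59.57)²/59.57 + (60−44.03)²/44.03 + (15−28.49)²/28.49 + (18−20.72)²/20.72 + (10−12.95)²/12.95 + (1−7.77)²/7.77 + (22−15.54)²/15.54
   = 0.687 + 1.826 + 5.792 + 6.388 + 0.357 + 0.672 + 5.899 + 2.685
The largest term is for 3: 6.39.

3, 6.39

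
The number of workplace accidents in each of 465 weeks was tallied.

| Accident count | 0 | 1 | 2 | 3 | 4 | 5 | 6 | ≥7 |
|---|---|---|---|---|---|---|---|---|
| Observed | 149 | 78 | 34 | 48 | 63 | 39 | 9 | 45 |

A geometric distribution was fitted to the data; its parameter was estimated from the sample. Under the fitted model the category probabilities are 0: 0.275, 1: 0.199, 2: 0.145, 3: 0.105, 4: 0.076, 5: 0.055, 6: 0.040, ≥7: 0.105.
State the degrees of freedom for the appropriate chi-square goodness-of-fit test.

6

There are k = 8 categories and 1 parameter estimated from the data, so df = 8 − 1 − 1 = 6.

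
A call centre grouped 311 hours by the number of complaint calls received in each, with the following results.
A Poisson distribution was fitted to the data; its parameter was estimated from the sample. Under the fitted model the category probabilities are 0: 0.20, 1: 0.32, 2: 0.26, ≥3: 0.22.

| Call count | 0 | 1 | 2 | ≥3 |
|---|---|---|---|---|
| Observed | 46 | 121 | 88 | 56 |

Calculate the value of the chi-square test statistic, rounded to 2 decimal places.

11.74

Expected counts E_i = n·p_i: 311×0.20 = 62.2, 311×0.32 = 99.52, 311×0.26 = 80.86, 311×0.22 = 68.42.
0: (46 − 62.2)²/62.2 = 262.44/62.2 = 4.219
1: (121 − 99.52)²/99.52 = 461.3904/99.52 = 4.636
2: (88 − 80.86)²/80.86 = 50.9796/80.86 = 0.630
≥3: (56 − 68.42)²/68.42 = 154.2564/68.42 = 2.255
Sum = 11.74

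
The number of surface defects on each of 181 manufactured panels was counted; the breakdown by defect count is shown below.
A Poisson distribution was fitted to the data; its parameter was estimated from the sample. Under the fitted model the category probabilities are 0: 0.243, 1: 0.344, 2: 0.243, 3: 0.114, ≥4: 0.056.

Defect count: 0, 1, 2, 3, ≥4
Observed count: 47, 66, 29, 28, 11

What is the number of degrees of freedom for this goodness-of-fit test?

There are k = 5 categories and 1 parameter estimated from the data, so df = 5 − 1 − 1 = 3.

3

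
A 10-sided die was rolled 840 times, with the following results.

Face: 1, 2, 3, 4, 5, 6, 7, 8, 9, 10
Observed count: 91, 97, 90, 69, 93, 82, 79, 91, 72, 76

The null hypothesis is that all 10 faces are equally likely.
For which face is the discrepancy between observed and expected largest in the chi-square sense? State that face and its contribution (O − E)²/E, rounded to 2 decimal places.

Under H₀ each category has probability 1/10, so each expected count is 840/10 = 84.
cat         O        E   (O−E)²/E
1          91       84      0.583
2          97       84      2.012
3          90       84      0.429
4          69       84      2.679
5          93       84      0.964
6          82       84      0.048
7          79       84      0.298
8          91       84      0.583
9          72       84      1.714
10         76       84      0.762
The largest term is for 4: 2.68.

4, 2.68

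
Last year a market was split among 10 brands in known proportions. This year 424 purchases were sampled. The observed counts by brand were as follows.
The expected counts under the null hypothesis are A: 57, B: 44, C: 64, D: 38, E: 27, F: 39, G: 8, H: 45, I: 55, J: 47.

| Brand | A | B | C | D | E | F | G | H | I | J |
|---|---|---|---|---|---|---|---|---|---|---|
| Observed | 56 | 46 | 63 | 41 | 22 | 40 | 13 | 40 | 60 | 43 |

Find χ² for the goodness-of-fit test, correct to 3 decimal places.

A: (56 − 57)²/57 = 1/57 = 0.0175
B: (46 − 44)²/44 = 4/44 = 0.0909
C: (63 − 64)²/64 = 1/64 = 0.0156
D: (41 − 38)²/38 = 9/38 = 0.2368
E: (22 − 27)²/27 = 25/27 = 0.9259
F: (40 − 39)²/39 = 1/39 = 0.0256
G: (13 − 8)²/8 = 25/8 = 3.1250
H: (40 − 45)²/45 = 25/45 = 0.5556
I: (60 − 55)²/55 = 25/55 = 0.4545
J: (43 − 47)²/47 = 16/47 = 0.3404
Sum = 5.788

5.788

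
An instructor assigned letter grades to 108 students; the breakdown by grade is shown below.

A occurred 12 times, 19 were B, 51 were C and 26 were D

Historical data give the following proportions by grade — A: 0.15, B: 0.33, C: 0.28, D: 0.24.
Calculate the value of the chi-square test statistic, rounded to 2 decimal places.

23.11

Expected counts E_i = n·p_i: 108×0.15 = 16.2, 108×0.33 = 35.64, 108×0.28 = 30.24, 108×0.24 = 25.92.
cat         O        E   (O−E)²/E
A          12     16.2      1.089
B          19    35.64      7.769
C          51    30.24     14.252
D          26    25.92      0.000
Sum = 23.11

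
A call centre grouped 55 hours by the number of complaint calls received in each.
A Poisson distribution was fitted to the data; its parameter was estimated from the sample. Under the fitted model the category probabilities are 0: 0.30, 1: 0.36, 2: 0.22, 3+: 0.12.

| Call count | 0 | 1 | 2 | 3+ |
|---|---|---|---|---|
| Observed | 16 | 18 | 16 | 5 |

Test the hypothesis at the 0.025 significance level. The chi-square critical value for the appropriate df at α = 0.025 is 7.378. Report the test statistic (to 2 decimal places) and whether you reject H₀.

Expected counts E_i = n·p_i: 55×0.30 = 16.5, 55×0.36 = 19.8, 55×0.22 = 12.1, 55×0.12 = 6.6.
χ² = (16−16.5)²/16.5 + (18−19.8)²/19.8 + (16−12.1)²/12.1 + (5−6.6)²/6.6
   = 0.015 + 0.164 + 1.257 + 0.388
Sum = 1.82
df = 2. Since 1.82 < 7.378, we do not reject H₀.

1.82; do not reject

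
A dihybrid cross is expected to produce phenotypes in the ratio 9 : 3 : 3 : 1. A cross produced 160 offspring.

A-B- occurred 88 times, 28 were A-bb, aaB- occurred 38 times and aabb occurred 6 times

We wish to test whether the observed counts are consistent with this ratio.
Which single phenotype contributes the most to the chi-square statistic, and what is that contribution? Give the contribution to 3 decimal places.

Ratio total = 16. Expected counts: 160×9/16 = 90, 160×3/16 = 30, 160×3/16 = 30, 160×1/16 = 10.
A-B-: (88 − 90)²/90 = 4/90 = 0.0444
A-bb: (28 − 30)²/30 = 4/30 = 0.1333
aaB-: (38 − 30)²/30 = 64/30 = 2.1333
aabb: (6 − 10)²/10 = 16/10 = 1.6000
The largest term is for aaB-: 2.133.

aaB-, 2.133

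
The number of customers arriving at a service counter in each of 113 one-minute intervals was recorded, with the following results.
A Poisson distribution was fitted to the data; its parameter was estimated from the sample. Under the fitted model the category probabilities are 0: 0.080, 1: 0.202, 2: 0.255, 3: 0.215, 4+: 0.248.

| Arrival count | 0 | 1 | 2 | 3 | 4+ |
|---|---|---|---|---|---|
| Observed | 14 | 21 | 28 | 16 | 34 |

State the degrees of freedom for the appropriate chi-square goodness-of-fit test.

3

There are k = 5 categories and 1 parameter estimated from the data, so df = 5 − 1 − 1 = 3.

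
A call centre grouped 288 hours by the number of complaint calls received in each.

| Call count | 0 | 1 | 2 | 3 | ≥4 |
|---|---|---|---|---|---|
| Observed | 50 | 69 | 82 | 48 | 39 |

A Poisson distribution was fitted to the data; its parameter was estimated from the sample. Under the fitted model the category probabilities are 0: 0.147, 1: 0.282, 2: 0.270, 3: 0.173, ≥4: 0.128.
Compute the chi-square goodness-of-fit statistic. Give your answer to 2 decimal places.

3.65

Expected counts E_i = n·p_i: 288×0.147 = 42.336, 288×0.282 = 81.216, 288×0.270 = 77.76, 288×0.173 = 49.824, 288×0.128 = 36.864.
cat         O        E   (O−E)²/E
0          50   42.336      1.387
1          69   81.216      1.837
2          82    77.76      0.231
3          48   49.824      0.067
≥4         39   36.864      0.124
Sum = 3.65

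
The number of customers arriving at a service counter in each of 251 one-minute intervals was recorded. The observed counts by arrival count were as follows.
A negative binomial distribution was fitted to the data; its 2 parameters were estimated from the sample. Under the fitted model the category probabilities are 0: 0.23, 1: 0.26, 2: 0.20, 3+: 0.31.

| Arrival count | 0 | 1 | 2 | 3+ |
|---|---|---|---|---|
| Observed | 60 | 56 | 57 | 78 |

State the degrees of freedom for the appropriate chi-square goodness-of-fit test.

There are k = 4 categories and 2 parameters estimated from the data, so df = 4 − 1 − 2 = 1.

1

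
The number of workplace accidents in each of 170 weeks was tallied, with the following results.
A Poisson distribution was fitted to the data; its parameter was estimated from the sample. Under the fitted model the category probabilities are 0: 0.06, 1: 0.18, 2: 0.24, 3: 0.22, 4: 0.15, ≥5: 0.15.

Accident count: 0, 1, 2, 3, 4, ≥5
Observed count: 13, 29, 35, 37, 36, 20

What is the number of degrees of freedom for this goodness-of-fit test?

4

There are k = 6 categories and 1 parameter estimated from the data, so df = 6 − 1 − 1 = 4.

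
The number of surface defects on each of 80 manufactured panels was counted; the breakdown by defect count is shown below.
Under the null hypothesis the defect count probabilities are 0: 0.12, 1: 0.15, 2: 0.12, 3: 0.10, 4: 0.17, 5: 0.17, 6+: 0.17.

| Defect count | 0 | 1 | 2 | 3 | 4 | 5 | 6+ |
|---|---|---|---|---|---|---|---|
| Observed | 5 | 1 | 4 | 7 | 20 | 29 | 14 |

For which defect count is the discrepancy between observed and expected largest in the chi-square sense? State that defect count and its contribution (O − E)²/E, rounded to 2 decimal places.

Expected counts E_i = n·p_i: 80×0.12 = 9.6, 80×0.15 = 12, 80×0.12 = 9.6, 80×0.10 = 8, 80×0.17 = 13.6, 80×0.17 = 13.6, 80×0.17 = 13.6.
0: (5 − 9.6)²/9.6 = 21.16/9.6 = 2.204
1: (1 − 12)²/12 = 121/12 = 10.083
2: (4 − 9.6)²/9.6 = 31.36/9.6 = 3.267
3: (7 − 8)²/8 = 1/8 = 0.125
4: (20 − 13.6)²/13.6 = 40.96/13.6 = 3.012
5: (29 − 13.6)²/13.6 = 237.16/13.6 = 17.438
6+: (14 − 13.6)²/13.6 = 0.16/13.6 = 0.012
The largest term is for 5: 17.44.

5, 17.44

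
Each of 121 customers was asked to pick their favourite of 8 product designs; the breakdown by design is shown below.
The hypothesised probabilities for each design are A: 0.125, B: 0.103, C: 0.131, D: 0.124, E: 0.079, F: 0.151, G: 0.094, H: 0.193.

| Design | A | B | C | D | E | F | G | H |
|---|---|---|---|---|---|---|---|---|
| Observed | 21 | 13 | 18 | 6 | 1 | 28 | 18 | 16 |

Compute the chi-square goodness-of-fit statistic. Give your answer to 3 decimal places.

27.019

Expected counts E_i = n·p_i: 121×0.125 = 15.125, 121×0.103 = 12.463, 121×0.131 = 15.851, 121×0.124 = 15.004, 121×0.079 = 9.559, 121×0.151 = 18.271, 121×0.094 = 11.374, 121×0.193 = 23.353.
cat         O        E   (O−E)²/E
A          21   15.125     2.2820
B          13   12.463     0.0231
C          18   15.851     0.2914
D           6   15.004     5.4034
E           1    9.559     7.6636
F          28   18.271     5.1805
G          18   11.374     3.8600
H          16   23.353     2.3152
Sum = 27.019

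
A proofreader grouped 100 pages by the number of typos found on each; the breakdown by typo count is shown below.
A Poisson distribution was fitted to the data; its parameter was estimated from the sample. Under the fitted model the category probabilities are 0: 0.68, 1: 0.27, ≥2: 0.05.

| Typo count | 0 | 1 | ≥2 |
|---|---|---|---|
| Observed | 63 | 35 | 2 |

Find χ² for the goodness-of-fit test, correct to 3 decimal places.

Expected counts E_i = n·p_i: 100×0.68 = 68, 100×0.27 = 27, 100×0.05 = 5.
cat         O        E   (O−E)²/E
0          63       68     0.3676
1          35       27     2.3704
≥2          2        5     1.8000
Sum = 4.538

4.538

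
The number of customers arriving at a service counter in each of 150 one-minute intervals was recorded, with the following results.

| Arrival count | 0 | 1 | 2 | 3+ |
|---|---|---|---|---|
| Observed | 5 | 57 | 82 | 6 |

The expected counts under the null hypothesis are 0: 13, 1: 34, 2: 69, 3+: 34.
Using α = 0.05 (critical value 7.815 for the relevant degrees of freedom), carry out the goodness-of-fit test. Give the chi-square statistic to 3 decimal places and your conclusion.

0: (5 − 13)²/13 = 64/13 = 4.9231
1: (57 − 34)²/34 = 529/34 = 15.5588
2: (82 − 69)²/69 = 169/69 = 2.4493
3+: (6 − 34)²/34 = 784/34 = 23.0588
Sum = 45.990
df = 3. Since 45.990 > 7.815, we reject H₀.

45.990; reject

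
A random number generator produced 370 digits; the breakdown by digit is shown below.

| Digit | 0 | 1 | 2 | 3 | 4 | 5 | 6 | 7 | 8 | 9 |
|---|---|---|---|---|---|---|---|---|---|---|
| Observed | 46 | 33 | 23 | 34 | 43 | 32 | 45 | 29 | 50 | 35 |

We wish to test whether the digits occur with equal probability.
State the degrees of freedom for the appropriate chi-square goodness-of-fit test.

There are k = 10 categories and no parameters were estimated from the data, so df = 10 − 1 = 9.

9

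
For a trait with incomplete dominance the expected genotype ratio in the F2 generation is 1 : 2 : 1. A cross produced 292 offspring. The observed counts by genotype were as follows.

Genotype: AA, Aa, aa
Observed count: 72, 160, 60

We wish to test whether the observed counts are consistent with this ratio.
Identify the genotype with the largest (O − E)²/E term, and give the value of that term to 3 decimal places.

Ratio total = 4. Expected counts: 292×1/4 = 73, 292×2/4 = 146, 292×1/4 = 73.
cat         O        E   (O−E)²/E
AA         72       73     0.0137
Aa        160      146     1.3425
aa         60       73     2.3151
The largest term is for aa: 2.315.

aa, 2.315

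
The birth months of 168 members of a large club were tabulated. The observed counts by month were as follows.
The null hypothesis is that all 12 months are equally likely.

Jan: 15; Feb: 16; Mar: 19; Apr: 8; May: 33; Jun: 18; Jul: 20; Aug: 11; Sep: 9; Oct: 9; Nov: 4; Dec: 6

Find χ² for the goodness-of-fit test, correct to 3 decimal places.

Under H₀ each category has probability 1/12, so each expected count is 168/12 = 14.
χ² = (15−14)²/14 + (16−14)²/14 + (19−14)²/14 + (8−14)²/14 + (33−14)²/14 + (18−14)²/14 + (20−14)²/14 + (11−14)²/14 + (9−14)²/14 + (9−14)²/14 + (4−14)²/14 + (6−14)²/14
   = 0.0714 + 0.2857 + 1.7857 + 2.5714 + 25.7857 + 1.1429 + 2.5714 + 0.6429 + 1.7857 + 1.7857 + 7.1429 + 4.5714
Sum = 50.143

50.143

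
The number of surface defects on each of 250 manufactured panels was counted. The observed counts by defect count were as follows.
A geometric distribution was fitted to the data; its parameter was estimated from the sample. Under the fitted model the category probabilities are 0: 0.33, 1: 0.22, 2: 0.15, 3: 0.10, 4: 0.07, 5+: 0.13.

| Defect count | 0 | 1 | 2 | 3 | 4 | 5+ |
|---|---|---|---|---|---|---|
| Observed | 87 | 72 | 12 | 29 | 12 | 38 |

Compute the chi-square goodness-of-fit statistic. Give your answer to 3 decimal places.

Expected counts E_i = n·p_i: 250×0.33 = 82.5, 250×0.22 = 55, 250×0.15 = 37.5, 250×0.10 = 25, 250×0.07 = 17.5, 250×0.13 = 32.5.
cat         O        E   (O−E)²/E
0          87     82.5     0.2455
1          72       55     5.2545
2          12     37.5    17.3400
3          29       25     0.6400
4          12     17.5     1.7286
5+         38     32.5     0.9308
Sum = 26.139

26.139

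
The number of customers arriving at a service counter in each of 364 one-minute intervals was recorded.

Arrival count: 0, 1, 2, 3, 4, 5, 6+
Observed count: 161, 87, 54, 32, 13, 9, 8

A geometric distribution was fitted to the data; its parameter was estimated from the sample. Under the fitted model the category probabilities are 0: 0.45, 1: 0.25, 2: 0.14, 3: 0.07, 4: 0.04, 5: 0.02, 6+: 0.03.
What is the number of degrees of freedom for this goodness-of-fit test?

There are k = 7 categories and 1 parameter estimated from the data, so df = 7 − 1 − 1 = 5.

5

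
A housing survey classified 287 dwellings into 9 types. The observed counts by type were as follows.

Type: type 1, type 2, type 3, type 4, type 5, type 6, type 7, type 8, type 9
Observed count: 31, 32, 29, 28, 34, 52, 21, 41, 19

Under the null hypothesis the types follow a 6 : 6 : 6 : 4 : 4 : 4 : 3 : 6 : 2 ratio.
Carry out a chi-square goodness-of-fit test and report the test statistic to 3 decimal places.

Ratio total = 41. Expected counts: 287×6/41 = 42, 287×6/41 = 42, 287×6/41 = 42, 287×4/41 = 28, 287×4/41 = 28, 287×4/41 = 28, 287×3/41 = 21, 287×6/41 = 42, 287×2/41 = 14.
cat         O        E   (O−E)²/E
type 1     31       42     2.8810
type 2     32       42     2.3810
type 3     29       42     4.0238
type 4     28       28     0.0000
type 5     34       28     1.2857
type 6     52       28    20.5714
type 7     21       21     0.0000
type 8     41       42     0.0238
type 9     19       14     1.7857
Sum = 32.952

32.952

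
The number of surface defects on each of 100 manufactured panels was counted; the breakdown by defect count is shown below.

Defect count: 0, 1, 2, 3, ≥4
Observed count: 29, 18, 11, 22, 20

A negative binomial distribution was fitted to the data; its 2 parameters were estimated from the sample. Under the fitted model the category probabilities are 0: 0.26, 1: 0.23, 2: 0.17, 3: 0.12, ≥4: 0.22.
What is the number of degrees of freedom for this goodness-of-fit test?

2

There are k = 5 categories and 2 parameters estimated from the data, so df = 5 − 1 − 2 = 2.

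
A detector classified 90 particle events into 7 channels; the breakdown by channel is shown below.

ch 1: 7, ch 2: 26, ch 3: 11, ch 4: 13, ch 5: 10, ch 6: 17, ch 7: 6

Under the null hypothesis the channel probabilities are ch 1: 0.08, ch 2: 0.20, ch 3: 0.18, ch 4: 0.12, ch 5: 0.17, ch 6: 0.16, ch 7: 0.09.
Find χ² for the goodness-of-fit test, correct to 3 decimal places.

8.528

Expected counts E_i = n·p_i: 90×0.08 = 7.2, 90×0.20 = 18, 90×0.18 = 16.2, 90×0.12 = 10.8, 90×0.17 = 15.3, 90×0.16 = 14.4, 90×0.09 = 8.1.
χ² = (7−7.2)²/7.2 + (26−18)²/18 + (11−16.2)²/16.2 + (13−10.8)²/10.8 + (10−15.3)²/15.3 + (17−14.4)²/14.4 + (6−8.1)²/8.1
   = 0.0056 + 3.5556 + 1.6691 + 0.4481 + 1.8359 + 0.4694 + 0.5444
Sum = 8.528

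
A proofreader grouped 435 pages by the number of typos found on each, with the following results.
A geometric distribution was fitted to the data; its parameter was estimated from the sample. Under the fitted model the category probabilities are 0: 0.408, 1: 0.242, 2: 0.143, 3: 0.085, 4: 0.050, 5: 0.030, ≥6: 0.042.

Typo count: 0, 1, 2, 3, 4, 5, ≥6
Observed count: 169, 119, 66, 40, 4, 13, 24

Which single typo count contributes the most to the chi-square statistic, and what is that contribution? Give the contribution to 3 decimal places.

4, 14.486

Expected counts E_i = n·p_i: 435×0.408 = 177.48, 435×0.242 = 105.27, 435×0.143 = 62.205, 435×0.085 = 36.975, 435×0.050 = 21.75, 435×0.030 = 13.05, 435×0.042 = 18.27.
χ² = (169−177.48)²/177.48 + (119−105.27)²/105.27 + (66−62.205)²/62.205 + (40−36.975)²/36.975 + (4−21.75)²/21.75 + (13−13.05)²/13.05 + (24−18.27)²/18.27
   = 0.4052 + 1.7908 + 0.2315 + 0.2475 + 14.4856 + 0.0002 + 1.7971
The largest term is for 4: 14.486.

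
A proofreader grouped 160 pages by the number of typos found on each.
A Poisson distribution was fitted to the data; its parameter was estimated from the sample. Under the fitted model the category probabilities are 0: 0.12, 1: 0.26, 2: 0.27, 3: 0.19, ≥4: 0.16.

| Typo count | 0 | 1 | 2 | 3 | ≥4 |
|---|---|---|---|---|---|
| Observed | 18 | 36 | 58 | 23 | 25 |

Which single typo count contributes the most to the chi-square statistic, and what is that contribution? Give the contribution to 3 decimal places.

2, 5.070

Expected counts E_i = n·p_i: 160×0.12 = 19.2, 160×0.26 = 41.6, 160×0.27 = 43.2, 160×0.19 = 30.4, 160×0.16 = 25.6.
cat         O        E   (O−E)²/E
0          18     19.2     0.0750
1          36     41.6     0.7538
2          58     43.2     5.0704
3          23     30.4     1.8013
≥4         25     25.6     0.0141
The largest term is for 2: 5.070.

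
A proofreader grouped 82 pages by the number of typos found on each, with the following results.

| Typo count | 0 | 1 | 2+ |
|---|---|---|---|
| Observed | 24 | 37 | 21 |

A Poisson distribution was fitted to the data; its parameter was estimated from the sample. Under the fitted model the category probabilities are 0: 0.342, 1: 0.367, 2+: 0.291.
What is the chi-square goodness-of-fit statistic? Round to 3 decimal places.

Expected counts E_i = n·p_i: 82×0.342 = 28.044, 82×0.367 = 30.094, 82×0.291 = 23.862.
0: (24 − 28.044)²/28.044 = 16.353936/28.044 = 0.5832
1: (37 − 30.094)²/30.094 = 47.692836/30.094 = 1.5848
2+: (21 − 23.862)²/23.862 = 8.191044/23.862 = 0.3433
Sum = 2.511

2.511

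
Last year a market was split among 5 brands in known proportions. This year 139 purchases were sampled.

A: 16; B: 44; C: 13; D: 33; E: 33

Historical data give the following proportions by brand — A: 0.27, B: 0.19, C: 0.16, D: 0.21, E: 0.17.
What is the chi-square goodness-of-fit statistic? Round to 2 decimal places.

32.12

Expected counts E_i = n·p_i: 139×0.27 = 37.53, 139×0.19 = 26.41, 139×0.16 = 22.24, 139×0.21 = 29.19, 139×0.17 = 23.63.
χ² = (16−37.53)²/37.53 + (44−26.41)²/26.41 + (13−22.24)²/22.24 + (33−29.19)²/29.19 + (33−23.63)²/23.63
   = 12.351 + 11.716 + 3.839 + 0.497 + 3.715
Sum = 32.12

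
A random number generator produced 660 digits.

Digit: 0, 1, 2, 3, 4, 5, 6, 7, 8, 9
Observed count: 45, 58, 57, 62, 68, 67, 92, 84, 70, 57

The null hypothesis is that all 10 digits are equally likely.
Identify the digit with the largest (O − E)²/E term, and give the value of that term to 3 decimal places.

Expected count for each of the 10 categories: 660/10 = 66.
0: (45 − 66)²/66 = 441/66 = 6.6818
1: (58 − 66)²/66 = 64/66 = 0.9697
2: (57 − 66)²/66 = 81/66 = 1.2273
3: (62 − 66)²/66 = 16/66 = 0.2424
4: (68 − 66)²/66 = 4/66 = 0.0606
5: (67 − 66)²/66 = 1/66 = 0.0152
6: (92 − 66)²/66 = 676/66 = 10.2424
7: (84 − 66)²/66 = 324/66 = 4.9091
8: (70 − 66)²/66 = 16/66 = 0.2424
9: (57 − 66)²/66 = 81/66 = 1.2273
The largest term is for 6: 10.242.

6, 10.242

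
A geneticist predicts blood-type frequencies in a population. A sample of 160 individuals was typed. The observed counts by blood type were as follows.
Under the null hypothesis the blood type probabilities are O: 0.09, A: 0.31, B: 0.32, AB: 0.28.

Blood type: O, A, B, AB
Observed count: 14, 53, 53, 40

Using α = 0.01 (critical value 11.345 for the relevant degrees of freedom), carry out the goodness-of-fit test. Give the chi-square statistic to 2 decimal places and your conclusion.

Expected counts E_i = n·p_i: 160×0.09 = 14.4, 160×0.31 = 49.6, 160×0.32 = 51.2, 160×0.28 = 44.8.
cat         O        E   (O−E)²/E
O          14     14.4      0.011
A          53     49.6      0.233
B          53     51.2      0.063
AB         40     44.8      0.514
Sum = 0.82
df = 3. Since 0.82 < 11.345, we do not reject H₀.

0.82; do not reject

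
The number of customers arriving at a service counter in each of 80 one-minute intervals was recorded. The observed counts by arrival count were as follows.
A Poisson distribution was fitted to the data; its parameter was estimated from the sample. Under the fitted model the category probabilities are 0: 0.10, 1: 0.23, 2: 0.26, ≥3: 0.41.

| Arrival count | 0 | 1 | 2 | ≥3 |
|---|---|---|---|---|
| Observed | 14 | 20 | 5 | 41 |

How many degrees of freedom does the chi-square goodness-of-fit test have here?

2

There are k = 4 categories and 1 parameter estimated from the data, so df = 4 − 1 − 1 = 2.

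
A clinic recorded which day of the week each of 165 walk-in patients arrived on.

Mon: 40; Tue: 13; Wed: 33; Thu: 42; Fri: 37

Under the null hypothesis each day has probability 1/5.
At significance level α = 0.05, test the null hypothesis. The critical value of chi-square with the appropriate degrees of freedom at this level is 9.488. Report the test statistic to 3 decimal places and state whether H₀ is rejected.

16.545; reject

Expected count for each of the 5 categories: 165/5 = 33.
Mon: (40 − 33)²/33 = 49/33 = 1.4848
Tue: (13 − 33)²/33 = 400/33 = 12.1212
Wed: (33 − 33)²/33 = 0/33 = 0.0000
Thu: (42 − 33)²/33 = 81/33 = 2.4545
Fri: (37 − 33)²/33 = 16/33 = 0.4848
Sum = 16.545
df = 4. Since 16.545 > 9.488, we reject H₀.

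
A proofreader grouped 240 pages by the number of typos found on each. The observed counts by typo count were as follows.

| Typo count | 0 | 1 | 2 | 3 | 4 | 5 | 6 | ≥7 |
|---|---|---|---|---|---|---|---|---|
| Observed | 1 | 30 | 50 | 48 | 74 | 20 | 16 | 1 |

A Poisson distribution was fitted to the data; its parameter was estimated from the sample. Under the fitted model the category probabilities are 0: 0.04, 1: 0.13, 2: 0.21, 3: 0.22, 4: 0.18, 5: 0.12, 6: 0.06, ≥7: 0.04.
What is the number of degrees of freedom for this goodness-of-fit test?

There are k = 8 categories and 1 parameter estimated from the data, so df = 8 − 1 − 1 = 6.

6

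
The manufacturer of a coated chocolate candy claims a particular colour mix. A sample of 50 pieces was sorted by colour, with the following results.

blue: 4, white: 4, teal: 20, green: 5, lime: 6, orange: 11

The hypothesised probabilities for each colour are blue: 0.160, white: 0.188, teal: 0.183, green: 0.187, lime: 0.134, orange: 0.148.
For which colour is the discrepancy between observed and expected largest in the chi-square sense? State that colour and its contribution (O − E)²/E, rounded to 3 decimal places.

Expected counts E_i = n·p_i: 50×0.160 = 8, 50×0.188 = 9.4, 50×0.183 = 9.15, 50×0.187 = 9.35, 50×0.134 = 6.7, 50×0.148 = 7.4.
cat         O        E   (O−E)²/E
blue        4        8     2.0000
white       4      9.4     3.1021
teal       20     9.15    12.8658
green       5     9.35     2.0238
lime        6      6.7     0.0731
orange     11      7.4     1.7514
The largest term is for teal: 12.866.

teal, 12.866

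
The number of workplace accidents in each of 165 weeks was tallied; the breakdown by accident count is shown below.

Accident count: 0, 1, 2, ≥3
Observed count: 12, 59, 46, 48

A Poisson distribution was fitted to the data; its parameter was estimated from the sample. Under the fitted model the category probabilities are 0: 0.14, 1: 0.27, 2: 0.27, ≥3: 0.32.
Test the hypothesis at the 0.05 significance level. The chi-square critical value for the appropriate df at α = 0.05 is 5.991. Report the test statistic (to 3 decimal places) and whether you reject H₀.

10.504; reject

Expected counts E_i = n·p_i: 165×0.14 = 23.1, 165×0.27 = 44.55, 165×0.27 = 44.55, 165×0.32 = 52.8.
0: (12 − 23.1)²/23.1 = 123.21/23.1 = 5.3338
1: (59 − 44.55)²/44.55 = 208.8025/44.55 = 4.6869
2: (46 − 44.55)²/44.55 = 2.1025/44.55 = 0.0472
≥3: (48 − 52.8)²/52.8 = 23.04/52.8 = 0.4364
Sum = 10.504
df = 2. Since 10.504 > 5.991, we reject H₀.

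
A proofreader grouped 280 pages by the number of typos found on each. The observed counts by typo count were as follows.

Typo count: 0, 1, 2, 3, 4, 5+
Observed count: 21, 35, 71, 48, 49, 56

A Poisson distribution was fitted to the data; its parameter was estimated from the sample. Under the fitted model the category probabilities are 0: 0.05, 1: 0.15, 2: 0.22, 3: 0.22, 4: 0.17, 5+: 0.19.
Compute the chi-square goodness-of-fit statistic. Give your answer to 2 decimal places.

9.29

Expected counts E_i = n·p_i: 280×0.05 = 14, 280×0.15 = 42, 280×0.22 = 61.6, 280×0.22 = 61.6, 280×0.17 = 47.6, 280×0.19 = 53.2.
0: (21 − 14)²/14 = 49/14 = 3.500
1: (35 − 42)²/42 = 49/42 = 1.167
2: (71 − 61.6)²/61.6 = 88.36/61.6 = 1.434
3: (48 − 61.6)²/61.6 = 184.96/61.6 = 3.003
4: (49 − 47.6)²/47.6 = 1.96/47.6 = 0.041
5+: (56 − 53.2)²/53.2 = 7.84/53.2 = 0.147
Sum = 9.29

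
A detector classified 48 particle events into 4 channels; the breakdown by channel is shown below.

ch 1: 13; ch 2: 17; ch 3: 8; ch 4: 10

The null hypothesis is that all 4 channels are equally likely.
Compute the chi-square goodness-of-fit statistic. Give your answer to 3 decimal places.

3.833

Expected count for each of the 4 categories: 48/4 = 12.
χ² = (13−12)²/12 + (17−12)²/12 + (8−12)²/12 + (10−12)²/12
   = 0.0833 + 2.0833 + 1.3333 + 0.3333
Sum = 3.833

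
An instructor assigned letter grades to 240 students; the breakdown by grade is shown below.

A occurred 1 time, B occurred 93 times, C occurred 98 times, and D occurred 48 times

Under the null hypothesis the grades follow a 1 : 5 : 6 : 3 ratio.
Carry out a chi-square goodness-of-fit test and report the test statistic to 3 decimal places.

Ratio total = 15. Expected counts: 240×1/15 = 16, 240×5/15 = 80, 240×6/15 = 96, 240×3/15 = 48.
cat         O        E   (O−E)²/E
A           1       16    14.0625
B          93       80     2.1125
C          98       96     0.0417
D          48       48     0.0000
Sum = 16.217

16.217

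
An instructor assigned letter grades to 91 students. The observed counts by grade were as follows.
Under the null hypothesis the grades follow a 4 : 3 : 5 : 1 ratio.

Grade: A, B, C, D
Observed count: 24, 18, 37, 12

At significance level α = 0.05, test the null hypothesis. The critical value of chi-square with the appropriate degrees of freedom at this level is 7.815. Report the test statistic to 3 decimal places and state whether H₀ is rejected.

4.686; do not reject

Ratio total = 13. Expected counts: 91×4/13 = 28, 91×3/13 = 21, 91×5/13 = 35, 91×1/13 = 7.
χ² = (24−28)²/28 + (18−21)²/21 + (37−35)²/35 + (12−7)²/7
   = 0.5714 + 0.4286 + 0.1143 + 3.5714
Sum = 4.686
df = 3. Since 4.686 < 7.815, we do not reject H₀.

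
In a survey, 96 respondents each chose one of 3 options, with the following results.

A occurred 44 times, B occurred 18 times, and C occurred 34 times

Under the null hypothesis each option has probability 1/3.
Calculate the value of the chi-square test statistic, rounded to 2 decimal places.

Under H₀ each category has probability 1/3, so each expected count is 96/3 = 32.
cat         O        E   (O−E)²/E
A          44       32      4.500
B          18       32      6.125
C          34       32      0.125
Sum = 10.75

10.75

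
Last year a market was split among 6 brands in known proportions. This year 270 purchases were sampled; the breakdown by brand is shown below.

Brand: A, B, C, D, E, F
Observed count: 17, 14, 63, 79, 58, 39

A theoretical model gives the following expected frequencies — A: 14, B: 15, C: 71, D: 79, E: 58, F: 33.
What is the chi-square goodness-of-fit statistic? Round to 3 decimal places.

2.702

cat         O        E   (O−E)²/E
A          17       14     0.6429
B          14       15     0.0667
C          63       71     0.9014
D          79       79     0.0000
E          58       58     0.0000
F          39       33     1.0909
Sum = 2.702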